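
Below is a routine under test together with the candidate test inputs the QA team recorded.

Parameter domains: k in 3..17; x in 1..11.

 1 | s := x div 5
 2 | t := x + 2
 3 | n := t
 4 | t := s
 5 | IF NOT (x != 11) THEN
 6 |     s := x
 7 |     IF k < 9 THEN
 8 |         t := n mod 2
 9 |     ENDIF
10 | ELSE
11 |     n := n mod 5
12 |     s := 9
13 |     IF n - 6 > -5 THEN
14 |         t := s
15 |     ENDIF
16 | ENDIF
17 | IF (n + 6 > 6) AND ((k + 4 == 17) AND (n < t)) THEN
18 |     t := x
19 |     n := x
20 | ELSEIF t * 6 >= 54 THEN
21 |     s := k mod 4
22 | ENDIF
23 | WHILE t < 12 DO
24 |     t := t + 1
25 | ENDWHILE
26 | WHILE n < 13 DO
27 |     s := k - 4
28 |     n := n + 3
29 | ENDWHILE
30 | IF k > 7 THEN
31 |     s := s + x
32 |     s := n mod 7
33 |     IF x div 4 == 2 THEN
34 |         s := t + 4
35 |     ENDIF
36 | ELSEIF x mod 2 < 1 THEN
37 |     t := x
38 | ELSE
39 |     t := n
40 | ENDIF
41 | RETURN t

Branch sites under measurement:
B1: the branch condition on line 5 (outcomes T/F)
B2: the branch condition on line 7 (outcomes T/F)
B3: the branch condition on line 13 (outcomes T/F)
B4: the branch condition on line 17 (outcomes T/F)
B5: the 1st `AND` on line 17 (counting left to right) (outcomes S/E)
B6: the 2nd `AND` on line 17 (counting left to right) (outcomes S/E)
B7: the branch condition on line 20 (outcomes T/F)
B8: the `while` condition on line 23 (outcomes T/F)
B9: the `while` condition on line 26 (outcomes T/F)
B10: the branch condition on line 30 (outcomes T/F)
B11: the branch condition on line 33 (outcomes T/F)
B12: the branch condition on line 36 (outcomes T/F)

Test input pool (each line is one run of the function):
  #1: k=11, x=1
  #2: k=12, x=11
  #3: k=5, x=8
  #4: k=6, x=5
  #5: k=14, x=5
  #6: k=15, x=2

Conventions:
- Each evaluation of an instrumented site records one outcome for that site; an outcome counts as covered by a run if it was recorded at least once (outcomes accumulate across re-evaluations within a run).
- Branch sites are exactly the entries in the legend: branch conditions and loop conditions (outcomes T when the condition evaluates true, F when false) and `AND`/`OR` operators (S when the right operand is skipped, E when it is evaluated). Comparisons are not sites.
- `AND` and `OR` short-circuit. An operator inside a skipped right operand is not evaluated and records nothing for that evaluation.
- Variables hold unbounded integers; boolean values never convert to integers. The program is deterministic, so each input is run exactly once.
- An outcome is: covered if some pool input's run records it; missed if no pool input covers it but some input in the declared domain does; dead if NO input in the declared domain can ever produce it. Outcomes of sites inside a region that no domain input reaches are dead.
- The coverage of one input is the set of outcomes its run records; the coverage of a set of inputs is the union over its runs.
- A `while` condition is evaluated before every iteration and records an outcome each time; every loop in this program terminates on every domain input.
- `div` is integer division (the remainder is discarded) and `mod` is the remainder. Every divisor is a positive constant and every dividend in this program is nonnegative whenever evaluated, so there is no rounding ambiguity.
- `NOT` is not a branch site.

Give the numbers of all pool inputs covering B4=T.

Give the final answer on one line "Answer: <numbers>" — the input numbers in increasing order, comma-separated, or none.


input #1 (k=11, x=1): does not record B4=T
input #2 (k=12, x=11): does not record B4=T
input #3 (k=5, x=8): does not record B4=T
input #4 (k=6, x=5): does not record B4=T
input #5 (k=14, x=5): does not record B4=T
input #6 (k=15, x=2): does not record B4=T
Answer: none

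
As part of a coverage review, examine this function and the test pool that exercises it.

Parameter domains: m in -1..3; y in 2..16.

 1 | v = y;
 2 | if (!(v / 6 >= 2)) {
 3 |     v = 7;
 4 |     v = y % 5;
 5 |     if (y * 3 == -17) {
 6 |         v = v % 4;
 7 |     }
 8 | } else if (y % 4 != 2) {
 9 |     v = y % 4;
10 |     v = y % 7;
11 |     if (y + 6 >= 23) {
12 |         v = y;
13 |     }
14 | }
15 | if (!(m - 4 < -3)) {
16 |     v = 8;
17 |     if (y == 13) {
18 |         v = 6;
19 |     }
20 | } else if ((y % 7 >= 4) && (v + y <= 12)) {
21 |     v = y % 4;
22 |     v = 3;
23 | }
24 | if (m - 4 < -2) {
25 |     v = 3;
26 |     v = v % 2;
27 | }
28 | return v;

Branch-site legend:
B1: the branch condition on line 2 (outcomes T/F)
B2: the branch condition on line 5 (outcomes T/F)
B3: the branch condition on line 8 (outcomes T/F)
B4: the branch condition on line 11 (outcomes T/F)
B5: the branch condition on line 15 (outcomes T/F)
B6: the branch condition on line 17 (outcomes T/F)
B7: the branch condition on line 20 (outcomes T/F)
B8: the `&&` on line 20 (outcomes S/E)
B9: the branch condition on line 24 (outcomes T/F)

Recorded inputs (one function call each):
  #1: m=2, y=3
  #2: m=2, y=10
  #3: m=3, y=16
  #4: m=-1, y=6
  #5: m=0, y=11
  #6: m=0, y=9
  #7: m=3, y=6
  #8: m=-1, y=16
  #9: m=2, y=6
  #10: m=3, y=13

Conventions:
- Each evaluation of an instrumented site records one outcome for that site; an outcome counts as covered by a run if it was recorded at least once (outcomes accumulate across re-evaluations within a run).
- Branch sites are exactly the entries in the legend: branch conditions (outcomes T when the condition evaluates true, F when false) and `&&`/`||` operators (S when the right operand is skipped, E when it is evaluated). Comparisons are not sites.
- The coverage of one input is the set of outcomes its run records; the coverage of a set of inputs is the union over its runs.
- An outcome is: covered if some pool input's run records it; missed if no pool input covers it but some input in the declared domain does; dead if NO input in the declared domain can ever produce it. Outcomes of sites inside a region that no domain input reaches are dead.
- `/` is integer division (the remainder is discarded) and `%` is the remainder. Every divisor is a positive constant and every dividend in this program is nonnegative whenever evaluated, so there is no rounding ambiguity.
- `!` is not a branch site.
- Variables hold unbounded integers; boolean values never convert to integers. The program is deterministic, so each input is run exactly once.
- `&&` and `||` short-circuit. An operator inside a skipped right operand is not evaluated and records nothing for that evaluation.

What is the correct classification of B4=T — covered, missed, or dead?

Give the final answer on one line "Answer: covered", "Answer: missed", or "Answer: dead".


no pool input records B4=T
checking all 75 inputs in the declared domain: B4=T is never recorded -> dead
Answer: dead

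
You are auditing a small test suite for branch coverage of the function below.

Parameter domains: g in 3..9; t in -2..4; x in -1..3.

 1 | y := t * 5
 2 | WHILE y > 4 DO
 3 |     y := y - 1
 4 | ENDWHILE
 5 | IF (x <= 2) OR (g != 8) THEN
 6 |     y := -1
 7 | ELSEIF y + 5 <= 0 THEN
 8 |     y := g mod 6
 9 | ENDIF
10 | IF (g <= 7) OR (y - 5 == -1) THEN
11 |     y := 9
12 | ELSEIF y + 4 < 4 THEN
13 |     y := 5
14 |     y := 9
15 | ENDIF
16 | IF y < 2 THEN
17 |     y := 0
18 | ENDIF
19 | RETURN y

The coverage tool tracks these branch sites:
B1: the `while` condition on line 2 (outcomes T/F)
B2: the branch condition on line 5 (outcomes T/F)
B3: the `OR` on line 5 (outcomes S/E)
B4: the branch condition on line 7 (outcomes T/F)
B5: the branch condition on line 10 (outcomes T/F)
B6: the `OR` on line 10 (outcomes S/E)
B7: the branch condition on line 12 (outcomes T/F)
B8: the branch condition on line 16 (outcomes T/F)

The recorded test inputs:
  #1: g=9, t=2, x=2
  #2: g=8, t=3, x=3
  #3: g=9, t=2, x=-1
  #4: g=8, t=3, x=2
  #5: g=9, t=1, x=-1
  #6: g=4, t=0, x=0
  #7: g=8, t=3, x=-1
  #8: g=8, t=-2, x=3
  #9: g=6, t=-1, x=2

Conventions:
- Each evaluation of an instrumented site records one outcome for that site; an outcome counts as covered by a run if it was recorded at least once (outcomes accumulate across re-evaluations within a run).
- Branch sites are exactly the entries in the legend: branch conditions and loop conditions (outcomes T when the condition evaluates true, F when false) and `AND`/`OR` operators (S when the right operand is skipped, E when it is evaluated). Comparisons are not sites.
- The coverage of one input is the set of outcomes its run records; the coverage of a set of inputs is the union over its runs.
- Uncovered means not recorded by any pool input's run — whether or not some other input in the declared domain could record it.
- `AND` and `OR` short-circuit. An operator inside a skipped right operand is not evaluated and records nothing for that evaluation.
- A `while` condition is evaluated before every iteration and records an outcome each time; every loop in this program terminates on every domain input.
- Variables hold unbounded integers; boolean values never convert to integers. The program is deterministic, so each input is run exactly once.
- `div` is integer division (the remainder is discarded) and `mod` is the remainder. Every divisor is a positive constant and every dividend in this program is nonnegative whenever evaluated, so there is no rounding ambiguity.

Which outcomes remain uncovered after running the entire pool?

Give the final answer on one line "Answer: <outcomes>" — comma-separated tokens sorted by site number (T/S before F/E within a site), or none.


run #1 (g=9, t=2, x=2) runs B1->T, B1->T, B1->T, B1->T, B1->T, B1->T, B1->F, B3->S, B2->T, B6->E, B5->F, B7->T, B8->F; records B1=T, B1=F, B2=T, B3=S, B5=F, B6=E, B7=T, B8=F
run #2 (g=8, t=3, x=3) runs B1->T, B1->T, B1->T, B1->T, B1->T, B1->T, B1->T, B1->T, B1->T, B1->T, B1->T, B1->F, B3->E, B2->F, ...; records B1=T, B1=F, B2=F, B3=E, B4=F, B5=T, B6=E, B8=F
run #3 (g=9, t=2, x=-1) runs B1->T, B1->T, B1->T, B1->T, B1->T, B1->T, B1->F, B3->S, B2->T, B6->E, B5->F, B7->T, B8->F; records B1=T, B1=F, B2=T, B3=S, B5=F, B6=E, B7=T, B8=F
run #4 (g=8, t=3, x=2) runs B1->T, B1->T, B1->T, B1->T, B1->T, B1->T, B1->T, B1->T, B1->T, B1->T, B1->T, B1->F, B3->S, B2->T, ...; records B1=T, B1=F, B2=T, B3=S, B5=F, B6=E, B7=T, B8=F
run #5 (g=9, t=1, x=-1) runs B1->T, B1->F, B3->S, B2->T, B6->E, B5->F, B7->T, B8->F; records B1=T, B1=F, B2=T, B3=S, B5=F, B6=E, B7=T, B8=F
run #6 (g=4, t=0, x=0) runs B1->F, B3->S, B2->T, B6->S, B5->T, B8->F; records B1=F, B2=T, B3=S, B5=T, B6=S, B8=F
run #7 (g=8, t=3, x=-1) runs B1->T, B1->T, B1->T, B1->T, B1->T, B1->T, B1->T, B1->T, B1->T, B1->T, B1->T, B1->F, B3->S, B2->T, ...; records B1=T, B1=F, B2=T, B3=S, B5=F, B6=E, B7=T, B8=F
run #8 (g=8, t=-2, x=3) runs B1->F, B3->E, B2->F, B4->T, B6->E, B5->F, B7->F, B8->F; records B1=F, B2=F, B3=E, B4=T, B5=F, B6=E, B7=F, B8=F
run #9 (g=6, t=-1, x=2) runs B1->F, B3->S, B2->T, B6->S, B5->T, B8->F; records B1=F, B2=T, B3=S, B5=T, B6=S, B8=F
union over the pool: B1=T, B1=F, B2=T, B2=F, B3=S, B3=E, B4=T, B4=F, B5=T, B5=F, B6=S, B6=E, B7=T, B7=F, B8=F
uncovered (1 of 16): B8=T
Answer: B8=T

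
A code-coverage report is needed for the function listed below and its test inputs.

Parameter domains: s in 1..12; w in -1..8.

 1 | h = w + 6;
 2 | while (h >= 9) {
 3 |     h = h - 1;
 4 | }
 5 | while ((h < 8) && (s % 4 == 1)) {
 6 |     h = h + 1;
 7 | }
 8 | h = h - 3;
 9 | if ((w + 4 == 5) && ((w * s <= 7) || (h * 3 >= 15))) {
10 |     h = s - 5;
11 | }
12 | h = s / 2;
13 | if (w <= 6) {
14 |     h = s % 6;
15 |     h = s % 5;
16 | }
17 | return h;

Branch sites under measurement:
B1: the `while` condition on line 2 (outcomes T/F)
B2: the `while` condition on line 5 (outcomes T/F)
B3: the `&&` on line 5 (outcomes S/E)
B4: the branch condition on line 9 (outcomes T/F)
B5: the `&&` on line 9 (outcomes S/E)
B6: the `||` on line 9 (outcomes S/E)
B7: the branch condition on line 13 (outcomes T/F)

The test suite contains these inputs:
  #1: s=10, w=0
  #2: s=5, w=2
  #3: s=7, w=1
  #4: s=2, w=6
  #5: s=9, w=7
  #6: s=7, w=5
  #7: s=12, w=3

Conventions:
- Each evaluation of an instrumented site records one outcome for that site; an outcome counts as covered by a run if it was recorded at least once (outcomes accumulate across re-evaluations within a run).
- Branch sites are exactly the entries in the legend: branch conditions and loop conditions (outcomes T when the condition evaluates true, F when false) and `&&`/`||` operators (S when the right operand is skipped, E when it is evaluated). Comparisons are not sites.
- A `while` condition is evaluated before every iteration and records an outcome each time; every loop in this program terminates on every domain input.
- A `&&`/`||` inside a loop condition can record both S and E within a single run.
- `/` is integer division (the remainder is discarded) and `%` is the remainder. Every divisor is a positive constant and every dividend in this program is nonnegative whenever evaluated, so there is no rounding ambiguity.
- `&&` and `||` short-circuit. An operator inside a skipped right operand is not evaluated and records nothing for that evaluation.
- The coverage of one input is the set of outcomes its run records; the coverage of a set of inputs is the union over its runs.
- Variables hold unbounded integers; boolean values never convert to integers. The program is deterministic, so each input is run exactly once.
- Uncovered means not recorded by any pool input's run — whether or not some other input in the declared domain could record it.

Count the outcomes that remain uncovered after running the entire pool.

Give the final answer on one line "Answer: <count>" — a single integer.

input #1 (s=10, w=0): events B1->F, B3->E, B2->F, B5->S, B4->F, B7->T; covers B1=F, B2=F, B3=E, B4=F, B5=S, B7=T
input #2 (s=5, w=2): events B1->F, B3->S, B2->F, B5->S, B4->F, B7->T; covers B1=F, B2=F, B3=S, B4=F, B5=S, B7=T
input #3 (s=7, w=1): events B1->F, B3->E, B2->F, B5->E, B6->S, B4->T, B7->T; covers B1=F, B2=F, B3=E, B4=T, B5=E, B6=S, B7=T
input #4 (s=2, w=6): events B1->T, B1->T, B1->T, B1->T, B1->F, B3->S, B2->F, B5->S, B4->F, B7->T; covers B1=T, B1=F, B2=F, B3=S, B4=F, B5=S, B7=T
input #5 (s=9, w=7): events B1->T, B1->T, B1->T, B1->T, B1->T, B1->F, B3->S, B2->F, B5->S, B4->F, B7->F; covers B1=T, B1=F, B2=F, B3=S, B4=F, B5=S, B7=F
input #6 (s=7, w=5): events B1->T, B1->T, B1->T, B1->F, B3->S, B2->F, B5->S, B4->F, B7->T; covers B1=T, B1=F, B2=F, B3=S, B4=F, B5=S, B7=T
input #7 (s=12, w=3): events B1->T, B1->F, B3->S, B2->F, B5->S, B4->F, B7->T; covers B1=T, B1=F, B2=F, B3=S, B4=F, B5=S, B7=T
union over the pool: B1=T, B1=F, B2=F, B3=S, B3=E, B4=T, B4=F, B5=S, B5=E, B6=S, B7=T, B7=F
uncovered (2 of 14): B2=T, B6=E

Answer: 2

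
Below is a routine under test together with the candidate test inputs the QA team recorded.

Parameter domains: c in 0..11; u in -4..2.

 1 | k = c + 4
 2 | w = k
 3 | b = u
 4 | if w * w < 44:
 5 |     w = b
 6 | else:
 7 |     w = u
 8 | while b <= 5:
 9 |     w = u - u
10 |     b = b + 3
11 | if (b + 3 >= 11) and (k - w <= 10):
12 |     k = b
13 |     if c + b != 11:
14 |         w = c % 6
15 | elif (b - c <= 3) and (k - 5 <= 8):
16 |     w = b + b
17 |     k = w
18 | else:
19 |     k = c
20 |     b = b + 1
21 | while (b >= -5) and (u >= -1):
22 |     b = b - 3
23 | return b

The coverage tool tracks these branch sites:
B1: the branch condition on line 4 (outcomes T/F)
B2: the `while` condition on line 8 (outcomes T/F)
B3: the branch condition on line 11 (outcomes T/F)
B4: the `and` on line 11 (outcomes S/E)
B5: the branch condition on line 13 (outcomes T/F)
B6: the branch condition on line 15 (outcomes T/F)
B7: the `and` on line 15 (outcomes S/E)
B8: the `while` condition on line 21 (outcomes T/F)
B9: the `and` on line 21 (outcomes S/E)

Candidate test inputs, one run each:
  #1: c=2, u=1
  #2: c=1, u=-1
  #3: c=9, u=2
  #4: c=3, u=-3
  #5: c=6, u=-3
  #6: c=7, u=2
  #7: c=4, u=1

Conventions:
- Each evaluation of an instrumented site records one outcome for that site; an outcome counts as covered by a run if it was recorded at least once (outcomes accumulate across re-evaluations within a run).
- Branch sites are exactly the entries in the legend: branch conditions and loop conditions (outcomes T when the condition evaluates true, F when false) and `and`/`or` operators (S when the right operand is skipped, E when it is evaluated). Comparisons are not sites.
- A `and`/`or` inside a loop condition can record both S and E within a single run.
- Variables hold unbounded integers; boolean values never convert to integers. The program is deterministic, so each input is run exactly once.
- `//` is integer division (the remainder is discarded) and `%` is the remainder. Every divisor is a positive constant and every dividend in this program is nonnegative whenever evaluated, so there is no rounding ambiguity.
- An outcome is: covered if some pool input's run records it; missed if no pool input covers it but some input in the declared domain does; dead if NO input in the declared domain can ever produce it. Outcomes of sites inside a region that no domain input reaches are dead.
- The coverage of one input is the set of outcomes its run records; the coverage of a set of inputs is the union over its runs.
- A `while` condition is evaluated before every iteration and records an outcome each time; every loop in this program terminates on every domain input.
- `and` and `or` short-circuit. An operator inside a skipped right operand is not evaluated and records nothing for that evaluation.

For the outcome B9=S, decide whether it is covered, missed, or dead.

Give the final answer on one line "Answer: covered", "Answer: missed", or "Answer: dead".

B9=S is recorded by pool input(s) 1, 2, 3, 6, 7 -> covered

Answer: covered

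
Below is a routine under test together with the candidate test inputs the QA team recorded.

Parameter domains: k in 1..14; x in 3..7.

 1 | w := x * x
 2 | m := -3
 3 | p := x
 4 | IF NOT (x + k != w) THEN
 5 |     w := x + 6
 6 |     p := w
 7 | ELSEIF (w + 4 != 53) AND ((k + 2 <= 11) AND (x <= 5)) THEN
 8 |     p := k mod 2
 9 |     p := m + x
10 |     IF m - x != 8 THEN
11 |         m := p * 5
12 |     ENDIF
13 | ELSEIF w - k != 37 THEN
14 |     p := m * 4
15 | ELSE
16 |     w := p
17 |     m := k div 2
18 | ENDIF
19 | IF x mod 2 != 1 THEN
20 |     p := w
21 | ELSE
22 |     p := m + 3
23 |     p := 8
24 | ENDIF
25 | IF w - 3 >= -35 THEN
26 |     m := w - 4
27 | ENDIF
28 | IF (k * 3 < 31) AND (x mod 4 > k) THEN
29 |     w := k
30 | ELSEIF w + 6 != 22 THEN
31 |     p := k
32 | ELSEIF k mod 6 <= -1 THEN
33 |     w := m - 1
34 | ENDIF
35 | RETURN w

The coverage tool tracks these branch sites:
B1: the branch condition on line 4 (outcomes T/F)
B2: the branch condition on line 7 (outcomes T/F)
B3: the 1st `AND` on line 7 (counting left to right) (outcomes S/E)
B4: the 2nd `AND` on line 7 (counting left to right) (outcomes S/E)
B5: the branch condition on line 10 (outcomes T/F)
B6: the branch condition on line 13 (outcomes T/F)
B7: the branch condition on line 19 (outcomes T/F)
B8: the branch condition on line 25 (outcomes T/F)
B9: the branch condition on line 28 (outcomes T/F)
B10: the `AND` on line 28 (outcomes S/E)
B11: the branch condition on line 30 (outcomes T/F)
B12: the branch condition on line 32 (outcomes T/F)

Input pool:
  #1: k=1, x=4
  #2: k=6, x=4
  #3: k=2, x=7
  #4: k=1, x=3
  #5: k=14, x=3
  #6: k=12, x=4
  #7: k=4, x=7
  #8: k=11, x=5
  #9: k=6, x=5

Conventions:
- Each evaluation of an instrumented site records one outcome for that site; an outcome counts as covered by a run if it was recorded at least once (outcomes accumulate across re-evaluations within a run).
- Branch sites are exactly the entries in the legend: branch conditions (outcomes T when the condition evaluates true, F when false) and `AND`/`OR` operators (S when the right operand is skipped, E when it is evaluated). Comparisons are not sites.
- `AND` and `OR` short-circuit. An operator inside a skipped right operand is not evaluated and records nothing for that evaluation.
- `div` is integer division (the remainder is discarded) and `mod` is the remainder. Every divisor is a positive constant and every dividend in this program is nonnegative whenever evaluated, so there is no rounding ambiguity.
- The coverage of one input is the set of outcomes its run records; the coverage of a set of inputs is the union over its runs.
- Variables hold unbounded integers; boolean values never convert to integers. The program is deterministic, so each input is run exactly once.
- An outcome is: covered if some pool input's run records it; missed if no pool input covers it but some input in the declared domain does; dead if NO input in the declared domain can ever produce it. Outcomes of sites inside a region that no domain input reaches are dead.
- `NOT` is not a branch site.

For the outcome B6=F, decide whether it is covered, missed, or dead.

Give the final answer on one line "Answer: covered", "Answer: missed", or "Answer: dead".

no pool input records B6=F
but domain input (k=12, x=7) does record it -> reachable, so missed

Answer: missed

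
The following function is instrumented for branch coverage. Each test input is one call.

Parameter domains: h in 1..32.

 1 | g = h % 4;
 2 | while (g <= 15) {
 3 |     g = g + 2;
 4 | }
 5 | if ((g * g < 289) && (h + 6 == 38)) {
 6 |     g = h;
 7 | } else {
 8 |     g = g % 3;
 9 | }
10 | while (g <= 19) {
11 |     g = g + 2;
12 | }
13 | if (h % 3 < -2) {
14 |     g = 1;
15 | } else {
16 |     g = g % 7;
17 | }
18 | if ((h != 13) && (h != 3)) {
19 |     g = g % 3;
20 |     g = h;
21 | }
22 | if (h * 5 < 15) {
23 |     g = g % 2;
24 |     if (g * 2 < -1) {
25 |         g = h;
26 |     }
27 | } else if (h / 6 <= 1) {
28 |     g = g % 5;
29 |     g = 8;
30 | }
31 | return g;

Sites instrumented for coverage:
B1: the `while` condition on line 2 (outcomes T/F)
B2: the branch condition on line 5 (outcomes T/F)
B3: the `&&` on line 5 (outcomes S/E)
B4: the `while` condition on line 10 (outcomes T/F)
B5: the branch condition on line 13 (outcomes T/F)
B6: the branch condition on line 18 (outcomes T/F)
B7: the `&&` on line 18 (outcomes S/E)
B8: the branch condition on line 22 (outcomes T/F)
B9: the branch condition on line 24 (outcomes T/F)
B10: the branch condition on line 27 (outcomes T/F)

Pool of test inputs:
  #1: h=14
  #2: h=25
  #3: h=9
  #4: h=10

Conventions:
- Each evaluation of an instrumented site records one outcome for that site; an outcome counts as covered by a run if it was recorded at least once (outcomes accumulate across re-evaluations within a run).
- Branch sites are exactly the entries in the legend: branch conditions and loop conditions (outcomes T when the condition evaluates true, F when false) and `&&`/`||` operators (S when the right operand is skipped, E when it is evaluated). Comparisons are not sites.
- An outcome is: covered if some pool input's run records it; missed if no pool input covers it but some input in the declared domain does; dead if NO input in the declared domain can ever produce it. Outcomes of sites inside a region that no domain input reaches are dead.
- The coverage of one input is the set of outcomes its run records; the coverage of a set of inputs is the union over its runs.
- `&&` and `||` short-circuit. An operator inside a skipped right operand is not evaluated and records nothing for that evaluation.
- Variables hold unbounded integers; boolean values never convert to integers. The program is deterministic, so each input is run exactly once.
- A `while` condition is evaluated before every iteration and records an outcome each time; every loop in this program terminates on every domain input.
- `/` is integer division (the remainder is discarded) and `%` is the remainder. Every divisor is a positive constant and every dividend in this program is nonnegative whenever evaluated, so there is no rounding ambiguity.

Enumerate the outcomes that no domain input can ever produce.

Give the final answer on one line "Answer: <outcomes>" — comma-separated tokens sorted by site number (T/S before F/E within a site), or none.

checking every outcome against all 32 domain inputs:
  B5=T: no domain input ever produces it -> dead
  B9=T: no domain input ever produces it -> dead
  reachable outcomes have witnesses, e.g. B1=T (e.g. h=1), B1=F (e.g. h=1), B2=T (e.g. h=32), B2=F (e.g. h=1)

Answer: B5=T, B9=T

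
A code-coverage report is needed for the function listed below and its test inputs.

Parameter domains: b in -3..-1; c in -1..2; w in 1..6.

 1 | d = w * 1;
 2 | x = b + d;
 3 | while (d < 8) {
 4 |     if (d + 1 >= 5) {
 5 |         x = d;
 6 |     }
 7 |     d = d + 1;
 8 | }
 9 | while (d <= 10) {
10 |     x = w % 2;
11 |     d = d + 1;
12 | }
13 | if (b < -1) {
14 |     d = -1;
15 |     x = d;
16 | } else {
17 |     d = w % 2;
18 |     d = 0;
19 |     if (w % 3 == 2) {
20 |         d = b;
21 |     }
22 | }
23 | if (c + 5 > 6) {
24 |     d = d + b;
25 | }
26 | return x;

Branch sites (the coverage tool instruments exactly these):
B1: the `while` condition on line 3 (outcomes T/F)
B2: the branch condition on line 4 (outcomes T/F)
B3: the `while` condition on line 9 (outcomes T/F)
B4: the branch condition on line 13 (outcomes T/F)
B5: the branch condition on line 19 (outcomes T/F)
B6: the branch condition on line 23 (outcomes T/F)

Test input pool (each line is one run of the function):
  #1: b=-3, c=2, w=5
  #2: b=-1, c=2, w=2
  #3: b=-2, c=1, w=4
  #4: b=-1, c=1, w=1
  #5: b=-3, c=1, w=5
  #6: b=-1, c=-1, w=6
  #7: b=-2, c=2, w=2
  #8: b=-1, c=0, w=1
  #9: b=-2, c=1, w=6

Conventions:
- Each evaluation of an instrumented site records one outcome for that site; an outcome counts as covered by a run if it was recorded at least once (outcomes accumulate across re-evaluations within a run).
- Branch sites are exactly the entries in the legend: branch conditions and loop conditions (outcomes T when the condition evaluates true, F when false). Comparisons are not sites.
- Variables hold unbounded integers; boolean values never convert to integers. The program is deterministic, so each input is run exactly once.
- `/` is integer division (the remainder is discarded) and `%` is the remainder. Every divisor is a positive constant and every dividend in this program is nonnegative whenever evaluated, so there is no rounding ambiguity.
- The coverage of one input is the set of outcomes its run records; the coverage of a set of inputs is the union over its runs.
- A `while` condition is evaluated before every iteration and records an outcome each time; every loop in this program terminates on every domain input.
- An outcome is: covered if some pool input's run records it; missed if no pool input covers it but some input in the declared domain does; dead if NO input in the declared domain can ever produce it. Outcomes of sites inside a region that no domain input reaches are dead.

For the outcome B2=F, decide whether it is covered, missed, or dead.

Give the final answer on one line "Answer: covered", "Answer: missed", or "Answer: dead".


B2=F is recorded by pool input(s) 2, 4, 7, 8 -> covered
Answer: covered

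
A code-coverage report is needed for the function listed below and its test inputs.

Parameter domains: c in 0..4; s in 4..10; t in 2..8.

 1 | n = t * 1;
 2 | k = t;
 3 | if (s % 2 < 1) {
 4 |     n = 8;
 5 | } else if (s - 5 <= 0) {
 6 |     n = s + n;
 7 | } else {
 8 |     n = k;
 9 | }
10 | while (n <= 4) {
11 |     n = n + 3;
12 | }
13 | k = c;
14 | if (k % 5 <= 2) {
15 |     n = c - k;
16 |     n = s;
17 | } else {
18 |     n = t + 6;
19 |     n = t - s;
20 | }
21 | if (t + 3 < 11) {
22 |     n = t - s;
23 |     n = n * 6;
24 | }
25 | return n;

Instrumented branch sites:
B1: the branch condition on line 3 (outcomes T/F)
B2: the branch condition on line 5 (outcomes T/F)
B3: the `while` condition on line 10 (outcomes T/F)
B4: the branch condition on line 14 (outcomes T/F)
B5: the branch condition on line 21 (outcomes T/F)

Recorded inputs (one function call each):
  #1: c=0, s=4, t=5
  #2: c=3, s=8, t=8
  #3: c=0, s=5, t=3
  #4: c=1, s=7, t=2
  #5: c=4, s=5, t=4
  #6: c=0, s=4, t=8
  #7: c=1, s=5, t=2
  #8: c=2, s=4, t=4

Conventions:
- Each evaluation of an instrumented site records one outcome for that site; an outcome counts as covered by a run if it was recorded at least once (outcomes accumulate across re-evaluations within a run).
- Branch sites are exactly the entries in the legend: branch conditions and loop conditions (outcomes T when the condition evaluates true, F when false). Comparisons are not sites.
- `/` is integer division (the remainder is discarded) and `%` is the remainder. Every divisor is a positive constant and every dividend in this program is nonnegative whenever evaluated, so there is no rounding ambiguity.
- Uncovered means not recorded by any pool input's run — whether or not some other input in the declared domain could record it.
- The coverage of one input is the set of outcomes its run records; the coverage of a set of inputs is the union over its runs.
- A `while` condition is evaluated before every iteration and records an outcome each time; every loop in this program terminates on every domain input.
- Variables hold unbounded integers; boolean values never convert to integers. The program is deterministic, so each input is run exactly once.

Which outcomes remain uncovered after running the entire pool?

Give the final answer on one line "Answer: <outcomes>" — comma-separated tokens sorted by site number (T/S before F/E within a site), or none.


test 1 (c=0, s=4, t=5) fires B1->T, B3->F, B4->T, B5->T; hits B1=T, B3=F, B4=T, B5=T
test 2 (c=3, s=8, t=8) fires B1->T, B3->F, B4->F, B5->F; hits B1=T, B3=F, B4=F, B5=F
test 3 (c=0, s=5, t=3) fires B1->F, B2->T, B3->F, B4->T, B5->T; hits B1=F, B2=T, B3=F, B4=T, B5=T
test 4 (c=1, s=7, t=2) fires B1->F, B2->F, B3->T, B3->F, B4->T, B5->T; hits B1=F, B2=F, B3=T, B3=F, B4=T, B5=T
test 5 (c=4, s=5, t=4) fires B1->F, B2->T, B3->F, B4->F, B5->T; hits B1=F, B2=T, B3=F, B4=F, B5=T
test 6 (c=0, s=4, t=8) fires B1->T, B3->F, B4->T, B5->F; hits B1=T, B3=F, B4=T, B5=F
test 7 (c=1, s=5, t=2) fires B1->F, B2->T, B3->F, B4->T, B5->T; hits B1=F, B2=T, B3=F, B4=T, B5=T
test 8 (c=2, s=4, t=4) fires B1->T, B3->F, B4->T, B5->T; hits B1=T, B3=F, B4=T, B5=T
union over the pool: B1=T, B1=F, B2=T, B2=F, B3=T, B3=F, B4=T, B4=F, B5=T, B5=F
uncovered (0 of 10): none
Answer: none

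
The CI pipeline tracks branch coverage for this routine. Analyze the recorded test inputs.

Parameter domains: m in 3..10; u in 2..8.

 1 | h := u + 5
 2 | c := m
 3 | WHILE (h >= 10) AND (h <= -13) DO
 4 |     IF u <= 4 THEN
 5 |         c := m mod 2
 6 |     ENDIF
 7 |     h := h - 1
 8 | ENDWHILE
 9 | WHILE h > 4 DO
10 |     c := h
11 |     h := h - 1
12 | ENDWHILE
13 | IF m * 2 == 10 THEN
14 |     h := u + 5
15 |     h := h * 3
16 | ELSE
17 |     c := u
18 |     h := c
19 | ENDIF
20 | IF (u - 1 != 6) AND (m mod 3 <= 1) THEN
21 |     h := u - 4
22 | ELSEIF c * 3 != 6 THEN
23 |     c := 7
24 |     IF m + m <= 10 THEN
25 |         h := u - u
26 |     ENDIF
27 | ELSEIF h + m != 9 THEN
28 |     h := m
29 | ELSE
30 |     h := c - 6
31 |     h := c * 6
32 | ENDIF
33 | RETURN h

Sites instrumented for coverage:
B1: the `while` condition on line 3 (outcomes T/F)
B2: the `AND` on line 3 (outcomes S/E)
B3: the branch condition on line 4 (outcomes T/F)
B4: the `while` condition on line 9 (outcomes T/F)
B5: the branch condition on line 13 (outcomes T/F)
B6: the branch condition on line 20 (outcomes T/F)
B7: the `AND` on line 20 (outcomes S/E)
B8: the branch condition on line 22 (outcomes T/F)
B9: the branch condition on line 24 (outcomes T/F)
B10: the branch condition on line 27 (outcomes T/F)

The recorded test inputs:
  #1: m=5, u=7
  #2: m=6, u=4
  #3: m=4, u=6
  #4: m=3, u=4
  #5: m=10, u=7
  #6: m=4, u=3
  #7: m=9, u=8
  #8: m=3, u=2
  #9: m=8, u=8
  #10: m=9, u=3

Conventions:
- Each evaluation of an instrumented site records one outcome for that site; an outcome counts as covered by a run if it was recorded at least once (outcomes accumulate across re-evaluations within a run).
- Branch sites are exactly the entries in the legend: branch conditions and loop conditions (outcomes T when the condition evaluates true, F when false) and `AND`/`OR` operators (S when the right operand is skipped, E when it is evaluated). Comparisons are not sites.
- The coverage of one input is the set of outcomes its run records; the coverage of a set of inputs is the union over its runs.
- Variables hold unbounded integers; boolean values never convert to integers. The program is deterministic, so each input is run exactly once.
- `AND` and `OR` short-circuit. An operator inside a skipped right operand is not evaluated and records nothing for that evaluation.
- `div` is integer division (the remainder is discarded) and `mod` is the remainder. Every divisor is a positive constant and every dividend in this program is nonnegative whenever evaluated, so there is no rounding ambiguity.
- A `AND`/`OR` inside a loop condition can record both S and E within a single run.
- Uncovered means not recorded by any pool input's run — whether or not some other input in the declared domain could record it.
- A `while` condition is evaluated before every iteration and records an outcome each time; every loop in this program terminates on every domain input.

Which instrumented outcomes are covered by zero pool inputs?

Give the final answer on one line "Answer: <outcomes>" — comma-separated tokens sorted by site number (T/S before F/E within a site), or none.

input #1, m=5, u=7: events B2->E, B1->F, B4->T, B4->T, B4->T, B4->T, B4->T, B4->T, B4->T, B4->T, B4->F, B5->T, B7->S, B6->F, ...; outcomes B1=F, B2=E, B4=T, B4=F, B5=T, B6=F, B7=S, B8=T, B9=T
input #2, m=6, u=4: events B2->S, B1->F, B4->T, B4->T, B4->T, B4->T, B4->T, B4->F, B5->F, B7->E, B6->T; outcomes B1=F, B2=S, B4=T, B4=F, B5=F, B6=T, B7=E
input #3, m=4, u=6: events B2->E, B1->F, B4->T, B4->T, B4->T, B4->T, B4->T, B4->T, B4->T, B4->F, B5->F, B7->E, B6->T; outcomes B1=F, B2=E, B4=T, B4=F, B5=F, B6=T, B7=E
input #4, m=3, u=4: events B2->S, B1->F, B4->T, B4->T, B4->T, B4->T, B4->T, B4->F, B5->F, B7->E, B6->T; outcomes B1=F, B2=S, B4=T, B4=F, B5=F, B6=T, B7=E
input #5, m=10, u=7: events B2->E, B1->F, B4->T, B4->T, B4->T, B4->T, B4->T, B4->T, B4->T, B4->T, B4->F, B5->F, B7->S, B6->F, ...; outcomes B1=F, B2=E, B4=T, B4=F, B5=F, B6=F, B7=S, B8=T, B9=F
input #6, m=4, u=3: events B2->S, B1->F, B4->T, B4->T, B4->T, B4->T, B4->F, B5->F, B7->E, B6->T; outcomes B1=F, B2=S, B4=T, B4=F, B5=F, B6=T, B7=E
input #7, m=9, u=8: events B2->E, B1->F, B4->T, B4->T, B4->T, B4->T, B4->T, B4->T, B4->T, B4->T, B4->T, B4->F, B5->F, B7->E, ...; outcomes B1=F, B2=E, B4=T, B4=F, B5=F, B6=T, B7=E
input #8, m=3, u=2: events B2->S, B1->F, B4->T, B4->T, B4->T, B4->F, B5->F, B7->E, B6->T; outcomes B1=F, B2=S, B4=T, B4=F, B5=F, B6=T, B7=E
input #9, m=8, u=8: events B2->E, B1->F, B4->T, B4->T, B4->T, B4->T, B4->T, B4->T, B4->T, B4->T, B4->T, B4->F, B5->F, B7->E, ...; outcomes B1=F, B2=E, B4=T, B4=F, B5=F, B6=F, B7=E, B8=T, B9=F
input #10, m=9, u=3: events B2->S, B1->F, B4->T, B4->T, B4->T, B4->T, B4->F, B5->F, B7->E, B6->T; outcomes B1=F, B2=S, B4=T, B4=F, B5=F, B6=T, B7=E
union over the pool: B1=F, B2=S, B2=E, B4=T, B4=F, B5=T, B5=F, B6=T, B6=F, B7=S, B7=E, B8=T, B9=T, B9=F
uncovered (6 of 20): B1=T, B3=T, B3=F, B8=F, B10=T, B10=F

Answer: B1=T, B3=T, B3=F, B8=F, B10=T, B10=F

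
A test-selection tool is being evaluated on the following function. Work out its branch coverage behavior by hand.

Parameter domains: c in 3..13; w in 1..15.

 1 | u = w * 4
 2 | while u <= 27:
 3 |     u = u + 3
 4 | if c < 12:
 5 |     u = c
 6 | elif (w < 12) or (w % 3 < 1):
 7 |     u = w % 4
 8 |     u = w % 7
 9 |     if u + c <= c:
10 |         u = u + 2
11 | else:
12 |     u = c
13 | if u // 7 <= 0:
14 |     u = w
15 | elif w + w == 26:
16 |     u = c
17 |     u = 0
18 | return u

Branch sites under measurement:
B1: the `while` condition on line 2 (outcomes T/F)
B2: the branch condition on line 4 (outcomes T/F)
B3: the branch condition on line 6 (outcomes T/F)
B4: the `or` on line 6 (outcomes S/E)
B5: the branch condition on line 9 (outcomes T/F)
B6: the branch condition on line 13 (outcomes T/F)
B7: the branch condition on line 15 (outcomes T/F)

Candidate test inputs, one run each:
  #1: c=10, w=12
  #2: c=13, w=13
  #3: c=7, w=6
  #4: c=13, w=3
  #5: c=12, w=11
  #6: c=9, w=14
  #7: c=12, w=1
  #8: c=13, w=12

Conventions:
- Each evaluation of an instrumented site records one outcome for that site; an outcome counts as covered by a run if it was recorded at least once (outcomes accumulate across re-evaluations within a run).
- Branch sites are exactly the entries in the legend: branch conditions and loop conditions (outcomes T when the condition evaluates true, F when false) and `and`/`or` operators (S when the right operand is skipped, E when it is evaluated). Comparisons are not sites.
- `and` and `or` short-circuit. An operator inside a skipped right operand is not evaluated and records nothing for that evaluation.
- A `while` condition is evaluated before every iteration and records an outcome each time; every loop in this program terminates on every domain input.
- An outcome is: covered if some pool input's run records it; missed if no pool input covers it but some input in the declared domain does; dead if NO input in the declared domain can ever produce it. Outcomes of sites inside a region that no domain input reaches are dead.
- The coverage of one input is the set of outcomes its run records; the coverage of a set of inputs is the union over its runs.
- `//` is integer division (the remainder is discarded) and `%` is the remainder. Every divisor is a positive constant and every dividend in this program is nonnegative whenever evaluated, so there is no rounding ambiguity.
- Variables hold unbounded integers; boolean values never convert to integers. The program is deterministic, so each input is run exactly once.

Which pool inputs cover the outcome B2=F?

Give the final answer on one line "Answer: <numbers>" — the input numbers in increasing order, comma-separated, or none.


input #1 (c=10, w=12): does not produce B2=F
input #2 (c=13, w=13): produces B2=F
input #3 (c=7, w=6): does not produce B2=F
input #4 (c=13, w=3): produces B2=F
input #5 (c=12, w=11): produces B2=F
input #6 (c=9, w=14): does not produce B2=F
input #7 (c=12, w=1): produces B2=F
input #8 (c=13, w=12): produces B2=F
Answer: 2, 4, 5, 7, 8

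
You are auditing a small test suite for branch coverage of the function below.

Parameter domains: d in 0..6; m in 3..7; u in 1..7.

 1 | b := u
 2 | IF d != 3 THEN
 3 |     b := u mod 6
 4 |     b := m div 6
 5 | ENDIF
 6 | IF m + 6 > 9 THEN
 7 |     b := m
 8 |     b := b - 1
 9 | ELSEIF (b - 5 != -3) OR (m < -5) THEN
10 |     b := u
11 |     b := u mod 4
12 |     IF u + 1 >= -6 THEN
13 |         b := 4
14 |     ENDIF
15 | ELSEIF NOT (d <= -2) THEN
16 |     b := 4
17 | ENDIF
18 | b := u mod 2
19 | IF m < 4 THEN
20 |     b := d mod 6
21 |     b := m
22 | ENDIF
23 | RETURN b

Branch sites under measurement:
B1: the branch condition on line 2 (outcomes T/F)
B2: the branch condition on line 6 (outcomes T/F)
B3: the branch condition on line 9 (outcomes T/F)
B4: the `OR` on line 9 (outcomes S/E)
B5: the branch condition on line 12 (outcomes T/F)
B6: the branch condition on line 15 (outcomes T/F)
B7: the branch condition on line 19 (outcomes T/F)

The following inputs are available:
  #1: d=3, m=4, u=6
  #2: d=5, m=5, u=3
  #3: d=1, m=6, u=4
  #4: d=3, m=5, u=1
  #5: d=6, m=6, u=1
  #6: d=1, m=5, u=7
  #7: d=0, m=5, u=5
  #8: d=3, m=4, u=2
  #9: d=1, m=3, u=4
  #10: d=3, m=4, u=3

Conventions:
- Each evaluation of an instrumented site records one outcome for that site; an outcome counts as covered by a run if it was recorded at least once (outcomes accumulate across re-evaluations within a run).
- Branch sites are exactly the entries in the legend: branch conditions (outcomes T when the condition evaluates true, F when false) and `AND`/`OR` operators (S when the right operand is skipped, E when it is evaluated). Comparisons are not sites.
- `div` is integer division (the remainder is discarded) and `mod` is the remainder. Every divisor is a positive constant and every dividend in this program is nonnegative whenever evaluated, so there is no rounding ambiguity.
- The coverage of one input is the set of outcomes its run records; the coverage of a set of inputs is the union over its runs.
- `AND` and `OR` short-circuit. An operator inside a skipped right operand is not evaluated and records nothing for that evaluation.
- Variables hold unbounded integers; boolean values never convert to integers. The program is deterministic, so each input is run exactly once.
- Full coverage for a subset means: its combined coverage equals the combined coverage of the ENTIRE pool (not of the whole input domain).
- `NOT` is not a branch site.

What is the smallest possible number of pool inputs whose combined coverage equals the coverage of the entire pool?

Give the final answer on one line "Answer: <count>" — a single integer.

input #1, d=3, m=4, u=6: events B1->F, B2->T, B7->F; outcomes B1=F, B2=T, B7=F
input #2, d=5, m=5, u=3: events B1->T, B2->T, B7->F; outcomes B1=T, B2=T, B7=F
input #3, d=1, m=6, u=4: events B1->T, B2->T, B7->F; outcomes B1=T, B2=T, B7=F
input #4, d=3, m=5, u=1: events B1->F, B2->T, B7->F; outcomes B1=F, B2=T, B7=F
input #5, d=6, m=6, u=1: events B1->T, B2->T, B7->F; outcomes B1=T, B2=T, B7=F
input #6, d=1, m=5, u=7: events B1->T, B2->T, B7->F; outcomes B1=T, B2=T, B7=F
input #7, d=0, m=5, u=5: events B1->T, B2->T, B7->F; outcomes B1=T, B2=T, B7=F
input #8, d=3, m=4, u=2: events B1->F, B2->T, B7->F; outcomes B1=F, B2=T, B7=F
input #9, d=1, m=3, u=4: events B1->T, B2->F, B4->S, B3->T, B5->T, B7->T; outcomes B1=T, B2=F, B3=T, B4=S, B5=T, B7=T
input #10, d=3, m=4, u=3: events B1->F, B2->T, B7->F; outcomes B1=F, B2=T, B7=F
union over all inputs: B1=T, B1=F, B2=T, B2=F, B3=T, B4=S, B5=T, B7=T, B7=F (9 outcomes)
size 1 is not enough: best union over all size-1 subsets is 6/9
inputs {1, 9} (size 2) cover everything; no size-2 subset with a lexicographically smaller index list covers all 9

Answer: 2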